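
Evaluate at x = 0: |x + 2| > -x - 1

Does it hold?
x = 0: LHS = |0 + 2| = |2| = 2, RHS = -0 - 1 = -1; 2 > -1 — holds

The relation is satisfied at x = 0.

Answer: Yes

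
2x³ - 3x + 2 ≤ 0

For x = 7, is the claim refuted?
Substitute x = 7 into the relation:
x = 7: LHS = 2·7³ - 3·7 + 2 = 667; 667 ≤ 0 — FAILS

Since the claim fails at x = 7, this value is a counterexample.

Answer: Yes, x = 7 is a counterexample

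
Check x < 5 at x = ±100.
x = 100: 100 < 5 — FAILS
x = -100: -100 < 5 — holds

Answer: Partially: fails for x = 100, holds for x = -100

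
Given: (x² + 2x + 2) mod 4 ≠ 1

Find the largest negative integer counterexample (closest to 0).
Testing negative integers from -1 downward:
x = -1: LHS = ((-1)² + 2·(-1) + 2) mod 4 = 1 mod 4 = 1; 1 ≠ 1 — FAILS  ← closest negative counterexample to 0

Answer: x = -1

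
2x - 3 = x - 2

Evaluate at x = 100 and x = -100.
x = 100: LHS = 2·100 - 3 = 197, RHS = 100 - 2 = 98; 197 = 98 — FAILS
x = -100: LHS = 2·(-100) - 3 = -203, RHS = (-100) - 2 = -102; -203 = -102 — FAILS

Answer: No, fails for both x = 100 and x = -100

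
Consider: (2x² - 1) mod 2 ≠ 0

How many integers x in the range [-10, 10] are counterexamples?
For a polynomial with integer coefficients, its value mod 2 depends only on x mod 2, so it suffices to check one representative of each residue class, x = 0, 1:
x = 0: LHS = (2·0² - 1) mod 2 = (-1) mod 2 = 1; 1 ≠ 0 — holds
x = 1: LHS = (2·1² - 1) mod 2 = 1 mod 2 = 1; 1 ≠ 0 — holds
The relation holds in every residue class, so the relation holds for every integer in [-10, 10].

No counterexample appears in that range.

Answer: 0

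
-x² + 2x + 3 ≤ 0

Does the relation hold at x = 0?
x = 0: LHS = -0² + 2·0 + 3 = 3; 3 ≤ 0 — FAILS

The relation fails at x = 0, so x = 0 is a counterexample.

Answer: No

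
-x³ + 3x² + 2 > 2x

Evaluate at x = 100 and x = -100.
x = 100: LHS = -100³ + 3·100² + 2 = -969998, RHS = 2·100 = 200; -969998 > 200 — FAILS
x = -100: LHS = -(-100)³ + 3·(-100)² + 2 = 1030002, RHS = 2·(-100) = -200; 1030002 > -200 — holds

Answer: Partially: fails for x = 100, holds for x = -100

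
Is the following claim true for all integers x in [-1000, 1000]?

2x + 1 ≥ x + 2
The claim fails at x = 0:
x = 0: LHS = 2·0 + 1 = 1, RHS = 0 + 2 = 2; 1 ≥ 2 — FAILS

Because a single integer refutes it, the statement is false.

Answer: False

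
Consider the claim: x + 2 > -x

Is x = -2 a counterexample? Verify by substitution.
Substitute x = -2 into the relation:
x = -2: LHS = (-2) + 2 = 0, RHS = -(-2) = 2; 0 > 2 — FAILS

Since the claim fails at x = -2, this value is a counterexample.

Answer: Yes, x = -2 is a counterexample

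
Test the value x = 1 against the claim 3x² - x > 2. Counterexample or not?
Substitute x = 1 into the relation:
x = 1: LHS = 3·1² - 1 = 2; 2 > 2 — FAILS

Since the claim fails at x = 1, this value is a counterexample.

Answer: Yes, x = 1 is a counterexample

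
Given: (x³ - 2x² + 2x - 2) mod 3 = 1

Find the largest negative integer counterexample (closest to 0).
Testing negative integers from -1 downward:
x = -1: LHS = ((-1)³ - 2·(-1)² + 2·(-1) - 2) mod 3 = (-7) mod 3 = 2; 2 = 1 — FAILS  ← closest negative counterexample to 0

Answer: x = -1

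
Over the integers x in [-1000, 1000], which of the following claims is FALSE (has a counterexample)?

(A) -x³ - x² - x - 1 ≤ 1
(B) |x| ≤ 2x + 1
(A) x = -2: LHS = -(-2)³ - (-2)² - (-2) - 1 = 5; 5 ≤ 1 — FAILS
(B) x = -1: LHS = |-1| = 1, RHS = 2·(-1) + 1 = -1; 1 ≤ -1 — FAILS

Answer: Both A and B are false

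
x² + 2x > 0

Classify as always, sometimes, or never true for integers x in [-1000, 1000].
Holds at x = 1: LHS = 1² + 2·1 = 3; 3 > 0 — holds
Fails at x = 0: LHS = 0² + 2·0 = 0; 0 > 0 — FAILS
It is satisfied by some integers in the range but not all.

Answer: Sometimes true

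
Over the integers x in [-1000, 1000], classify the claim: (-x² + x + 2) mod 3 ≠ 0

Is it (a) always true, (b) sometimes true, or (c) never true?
Holds at x = 0: LHS = (-0² + 0 + 2) mod 3 = 2 mod 3 = 2; 2 ≠ 0 — holds
Fails at x = -1: LHS = (-(-1)² + (-1) + 2) mod 3 = 0 mod 3 = 0; 0 ≠ 0 — FAILS
It is satisfied by some integers in the range but not all.

Answer: Sometimes true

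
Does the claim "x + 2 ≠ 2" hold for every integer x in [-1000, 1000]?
The claim fails at x = 0:
x = 0: LHS = 0 + 2 = 2; 2 ≠ 2 — FAILS

Because a single integer refutes it, the statement is false.

Answer: False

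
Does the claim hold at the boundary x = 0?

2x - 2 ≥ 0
x = 0: LHS = 2·0 - 2 = -2; -2 ≥ 0 — FAILS

The relation fails at x = 0, so x = 0 is a counterexample.

Answer: No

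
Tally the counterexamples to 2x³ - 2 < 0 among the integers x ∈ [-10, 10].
Counterexamples in [-10, 10]: {1, 2, 3, 4, 5, 6, 7, 8, 9, 10}.

Counting them gives 10 values.

Answer: 10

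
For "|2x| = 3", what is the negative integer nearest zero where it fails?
Testing negative integers from -1 downward:
x = -1: LHS = |2·(-1)| = |-2| = 2; 2 = 3 — FAILS  ← closest negative counterexample to 0

Answer: x = -1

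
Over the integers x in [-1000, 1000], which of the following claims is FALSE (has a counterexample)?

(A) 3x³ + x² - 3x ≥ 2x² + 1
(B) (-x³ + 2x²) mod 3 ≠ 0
(A) x = 0: LHS = 3·0³ + 0² - 3·0 = 0, RHS = 2·0² + 1 = 1; 0 ≥ 1 — FAILS
(B) x = 0: LHS = (-0³ + 2·0²) mod 3 = 0 mod 3 = 0; 0 ≠ 0 — FAILS

Answer: Both A and B are false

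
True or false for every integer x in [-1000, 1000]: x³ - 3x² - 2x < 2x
The claim fails at x = 0:
x = 0: LHS = 0³ - 3·0² - 2·0 = 0, RHS = 2·0 = 0; 0 < 0 — FAILS

Because a single integer refutes it, the statement is false.

Answer: False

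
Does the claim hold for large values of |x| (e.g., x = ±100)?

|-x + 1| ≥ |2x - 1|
x = 100: LHS = |-100 + 1| = |-99| = 99, RHS = |2·100 - 1| = |199| = 199; 99 ≥ 199 — FAILS
x = -100: LHS = |-(-100) + 1| = |101| = 101, RHS = |2·(-100) - 1| = |-201| = 201; 101 ≥ 201 — FAILS

Answer: No, fails for both x = 100 and x = -100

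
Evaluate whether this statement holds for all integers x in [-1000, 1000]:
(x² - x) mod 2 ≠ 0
The claim fails at x = 0:
x = 0: LHS = (0² - 0) mod 2 = 0 mod 2 = 0; 0 ≠ 0 — FAILS

Because a single integer refutes it, the statement is false.

Answer: False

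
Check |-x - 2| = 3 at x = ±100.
x = 100: LHS = |-100 - 2| = |-102| = 102; 102 = 3 — FAILS
x = -100: LHS = |-(-100) - 2| = |98| = 98; 98 = 3 — FAILS

Answer: No, fails for both x = 100 and x = -100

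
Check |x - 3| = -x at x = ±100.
x = 100: LHS = |100 - 3| = |97| = 97; 97 = -100 — FAILS
x = -100: LHS = |(-100) - 3| = |-103| = 103, RHS = -(-100) = 100; 103 = 100 — FAILS

Answer: No, fails for both x = 100 and x = -100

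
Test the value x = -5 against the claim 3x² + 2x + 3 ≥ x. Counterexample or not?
Substitute x = -5 into the relation:
x = -5: LHS = 3·(-5)² + 2·(-5) + 3 = 68; 68 ≥ -5 — holds

The relation holds at x = -5, so it is not a counterexample.

Answer: No, x = -5 is not a counterexample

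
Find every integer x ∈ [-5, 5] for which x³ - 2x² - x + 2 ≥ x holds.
Holds for: {-1, 0, 3, 4, 5}
Fails for: {-5, -4, -3, -2, 1, 2}

Answer: {-1, 0, 3, 4, 5}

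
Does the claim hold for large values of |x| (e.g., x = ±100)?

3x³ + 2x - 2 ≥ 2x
x = 100: LHS = 3·100³ + 2·100 - 2 = 3000198, RHS = 2·100 = 200; 3000198 ≥ 200 — holds
x = -100: LHS = 3·(-100)³ + 2·(-100) - 2 = -3000202, RHS = 2·(-100) = -200; -3000202 ≥ -200 — FAILS

Answer: Partially: holds for x = 100, fails for x = -100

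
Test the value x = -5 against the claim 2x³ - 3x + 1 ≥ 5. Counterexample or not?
Substitute x = -5 into the relation:
x = -5: LHS = 2·(-5)³ - 3·(-5) + 1 = -234; -234 ≥ 5 — FAILS

Since the claim fails at x = -5, this value is a counterexample.

Answer: Yes, x = -5 is a counterexample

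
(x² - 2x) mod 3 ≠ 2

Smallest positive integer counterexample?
Testing positive integers:
x = 1: LHS = (1² - 2·1) mod 3 = (-1) mod 3 = 2; 2 ≠ 2 — FAILS  ← smallest positive counterexample

Answer: x = 1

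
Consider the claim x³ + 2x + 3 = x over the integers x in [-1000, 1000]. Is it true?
The claim fails at x = 0:
x = 0: LHS = 0³ + 2·0 + 3 = 3; 3 = 0 — FAILS

Because a single integer refutes it, the statement is false.

Answer: False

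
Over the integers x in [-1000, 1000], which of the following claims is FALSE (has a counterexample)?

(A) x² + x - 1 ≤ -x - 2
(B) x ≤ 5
(A) x = 0: LHS = 0² + 0 - 1 = -1, RHS = -0 - 2 = -2; -1 ≤ -2 — FAILS
(B) x = 6: 6 ≤ 5 — FAILS

Answer: Both A and B are false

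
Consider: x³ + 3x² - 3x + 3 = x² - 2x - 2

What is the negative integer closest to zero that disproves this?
Testing negative integers from -1 downward:
x = -1: LHS = (-1)³ + 3·(-1)² - 3·(-1) + 3 = 8, RHS = (-1)² - 2·(-1) - 2 = 1; 8 = 1 — FAILS  ← closest negative counterexample to 0

Answer: x = -1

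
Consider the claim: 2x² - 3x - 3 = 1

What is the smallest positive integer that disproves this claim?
Testing positive integers:
x = 1: LHS = 2·1² - 3·1 - 3 = -4; -4 = 1 — FAILS  ← smallest positive counterexample

Answer: x = 1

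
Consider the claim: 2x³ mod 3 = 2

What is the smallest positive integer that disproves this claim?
Testing positive integers:
x = 1: LHS = (2·1³) mod 3 = 2 mod 3 = 2; 2 = 2 — holds
x = 2: LHS = (2·2³) mod 3 = 16 mod 3 = 1; 1 = 2 — FAILS  ← smallest positive counterexample

Answer: x = 2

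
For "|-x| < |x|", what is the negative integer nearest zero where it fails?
Testing negative integers from -1 downward:
x = -1: LHS = |-(-1)| = |1| = 1, RHS = |-1| = 1; 1 < 1 — FAILS  ← closest negative counterexample to 0

Answer: x = -1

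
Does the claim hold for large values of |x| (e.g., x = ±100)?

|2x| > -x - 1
x = 100: LHS = |2·100| = |200| = 200, RHS = -100 - 1 = -101; 200 > -101 — holds
x = -100: LHS = |2·(-100)| = |-200| = 200, RHS = -(-100) - 1 = 99; 200 > 99 — holds

Answer: Yes, holds for both x = 100 and x = -100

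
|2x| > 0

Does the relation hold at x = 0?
x = 0: LHS = |2·0| = |0| = 0; 0 > 0 — FAILS

The relation fails at x = 0, so x = 0 is a counterexample.

Answer: No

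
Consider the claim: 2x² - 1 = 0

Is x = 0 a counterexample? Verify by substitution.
Substitute x = 0 into the relation:
x = 0: LHS = 2·0² - 1 = -1; -1 = 0 — FAILS

Since the claim fails at x = 0, this value is a counterexample.

Answer: Yes, x = 0 is a counterexample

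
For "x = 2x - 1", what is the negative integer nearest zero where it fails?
Testing negative integers from -1 downward:
x = -1: RHS = 2·(-1) - 1 = -3; -1 = -3 — FAILS  ← closest negative counterexample to 0

Answer: x = -1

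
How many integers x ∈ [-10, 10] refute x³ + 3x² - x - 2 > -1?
Counterexamples in [-10, 10]: {-10, -9, -8, -7, -6, -5, -4, 0}.

Counting them gives 8 values.

Answer: 8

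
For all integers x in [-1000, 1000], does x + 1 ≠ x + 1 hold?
The claim fails at x = 0:
x = 0: LHS = 0 + 1 = 1, RHS = 0 + 1 = 1; 1 ≠ 1 — FAILS

Because a single integer refutes it, the statement is false.

Answer: False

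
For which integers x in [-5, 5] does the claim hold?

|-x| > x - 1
Over all integers in [-5, 5], LHS − RHS is smallest at x = 0, where it equals 1:
x = 0: LHS = |-0| = |0| = 0, RHS = 0 - 1 = -1; 0 > -1 — holds
At the ends of the range:
x = -5: LHS = |-(-5)| = |5| = 5, RHS = (-5) - 1 = -6; 5 > -6 — holds
x = 5: LHS = |-5| = 5, RHS = 5 - 1 = 4; 5 > 4 — holds
Hence LHS − RHS is never zero or negative, i.e. LHS > RHS throughout, so the relation holds for every integer in [-5, 5].

Answer: All integers in [-5, 5]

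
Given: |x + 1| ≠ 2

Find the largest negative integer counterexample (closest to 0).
Testing negative integers from -1 downward:
x = -1: LHS = |(-1) + 1| = |0| = 0; 0 ≠ 2 — holds
x = -2: LHS = |(-2) + 1| = |-1| = 1; 1 ≠ 2 — holds
x = -3: LHS = |(-3) + 1| = |-2| = 2; 2 ≠ 2 — FAILS  ← closest negative counterexample to 0

Answer: x = -3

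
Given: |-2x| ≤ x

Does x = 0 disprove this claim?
Substitute x = 0 into the relation:
x = 0: LHS = |-2·0| = |0| = 0; 0 ≤ 0 — holds

The claim holds here, so x = 0 is not a counterexample. (A counterexample exists elsewhere, e.g. x = 1.)

Answer: No, x = 0 is not a counterexample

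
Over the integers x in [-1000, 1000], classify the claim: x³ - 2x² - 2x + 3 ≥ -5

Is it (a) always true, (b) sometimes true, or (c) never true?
Holds at x = 0: LHS = 0³ - 2·0² - 2·0 + 3 = 3; 3 ≥ -5 — holds
Fails at x = -2: LHS = (-2)³ - 2·(-2)² - 2·(-2) + 3 = -9; -9 ≥ -5 — FAILS
It is satisfied by some integers in the range but not all.

Answer: Sometimes true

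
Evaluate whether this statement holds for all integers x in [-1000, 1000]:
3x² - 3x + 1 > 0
Over all integers in [-1000, 1000], LHS − RHS is smallest at x = 0, where it equals 1:
x = 0: LHS = 3·0² - 3·0 + 1 = 1; 1 > 0 — holds
At the ends of the range:
x = -1000: LHS = 3·(-1000)² - 3·(-1000) + 1 = 3003001; 3003001 > 0 — holds
x = 1000: LHS = 3·1000² - 3·1000 + 1 = 2997001; 2997001 > 0 — holds
Hence LHS − RHS is never zero or negative, i.e. LHS > RHS throughout, so the relation holds for every integer in [-1000, 1000].

No counterexample exists.

Answer: True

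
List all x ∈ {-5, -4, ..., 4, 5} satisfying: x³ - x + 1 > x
Holds for: {-1, 0, 2, 3, 4, 5}
Fails for: {-5, -4, -3, -2, 1}

Answer: {-1, 0, 2, 3, 4, 5}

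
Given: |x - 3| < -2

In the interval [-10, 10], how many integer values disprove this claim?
Counterexamples in [-10, 10]: {-10, -9, -8, -7, -6, -5, -4, -3, -2, -1, 0, 1, 2, 3, 4, 5, 6, 7, 8, 9, 10}.

Counting them gives 21 values.

Answer: 21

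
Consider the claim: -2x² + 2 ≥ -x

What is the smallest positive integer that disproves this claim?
Testing positive integers:
x = 1: LHS = -2·1² + 2 = 0; 0 ≥ -1 — holds
x = 2: LHS = -2·2² + 2 = -6; -6 ≥ -2 — FAILS  ← smallest positive counterexample

Answer: x = 2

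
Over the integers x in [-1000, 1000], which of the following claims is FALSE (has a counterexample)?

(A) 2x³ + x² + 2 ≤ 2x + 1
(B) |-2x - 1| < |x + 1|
(A) x = 0: LHS = 2·0³ + 0² + 2 = 2, RHS = 2·0 + 1 = 1; 2 ≤ 1 — FAILS
(B) x = 0: LHS = |-2·0 - 1| = |-1| = 1, RHS = |0 + 1| = |1| = 1; 1 < 1 — FAILS

Answer: Both A and B are false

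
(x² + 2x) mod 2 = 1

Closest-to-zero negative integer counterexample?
Testing negative integers from -1 downward:
x = -1: LHS = ((-1)² + 2·(-1)) mod 2 = (-1) mod 2 = 1; 1 = 1 — holds
x = -2: LHS = ((-2)² + 2·(-2)) mod 2 = 0 mod 2 = 0; 0 = 1 — FAILS  ← closest negative counterexample to 0

Answer: x = -2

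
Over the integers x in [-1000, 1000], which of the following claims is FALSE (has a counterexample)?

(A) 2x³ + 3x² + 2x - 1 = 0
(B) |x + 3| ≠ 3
(A) x = 0: LHS = 2·0³ + 3·0² + 2·0 - 1 = -1; -1 = 0 — FAILS
(B) x = 0: LHS = |0 + 3| = |3| = 3; 3 ≠ 3 — FAILS

Answer: Both A and B are false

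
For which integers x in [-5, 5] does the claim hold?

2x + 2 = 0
Holds for: {-1}
Fails for: {-5, -4, -3, -2, 0, 1, 2, 3, 4, 5}

Answer: {-1}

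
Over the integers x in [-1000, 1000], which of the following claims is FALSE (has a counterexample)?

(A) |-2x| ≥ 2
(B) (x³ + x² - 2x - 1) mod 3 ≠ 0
(A) x = 0: LHS = |-2·0| = |0| = 0; 0 ≥ 2 — FAILS

(B) For a polynomial with integer coefficients, its value mod 3 depends only on x mod 3, so it suffices to check one representative of each residue class, x = 0, 1, 2:
x = 0: LHS = (0³ + 0² - 2·0 - 1) mod 3 = (-1) mod 3 = 2; 2 ≠ 0 — holds
x = 1: LHS = (1³ + 1² - 2·1 - 1) mod 3 = (-1) mod 3 = 2; 2 ≠ 0 — holds
x = 2: LHS = (2³ + 2² - 2·2 - 1) mod 3 = 7 mod 3 = 1; 1 ≠ 0 — holds
The relation holds in every residue class, so the relation holds for every integer in [-1000, 1000].

Only (A) has a counterexample.

Answer: A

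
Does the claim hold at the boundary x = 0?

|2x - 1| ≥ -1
x = 0: LHS = |2·0 - 1| = |-1| = 1; 1 ≥ -1 — holds

The relation is satisfied at x = 0.

Answer: Yes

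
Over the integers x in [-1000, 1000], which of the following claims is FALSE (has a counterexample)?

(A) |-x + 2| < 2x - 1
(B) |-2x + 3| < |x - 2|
(A) x = 0: LHS = |-0 + 2| = |2| = 2, RHS = 2·0 - 1 = -1; 2 < -1 — FAILS
(B) x = 0: LHS = |-2·0 + 3| = |3| = 3, RHS = |0 - 2| = |-2| = 2; 3 < 2 — FAILS

Answer: Both A and B are false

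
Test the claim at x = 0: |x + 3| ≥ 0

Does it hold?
x = 0: LHS = |0 + 3| = |3| = 3; 3 ≥ 0 — holds

The relation is satisfied at x = 0.

Answer: Yes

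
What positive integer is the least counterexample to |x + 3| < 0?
Testing positive integers:
x = 1: LHS = |1 + 3| = |4| = 4; 4 < 0 — FAILS  ← smallest positive counterexample

Answer: x = 1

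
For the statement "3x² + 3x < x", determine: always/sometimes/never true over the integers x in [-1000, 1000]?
Over all integers in [-1000, 1000], LHS − RHS is smallest at x = 0, where it equals 0:
x = 0: LHS = 3·0² + 3·0 = 0; 0 < 0 — FAILS
At the ends of the range:
x = -1000: LHS = 3·(-1000)² + 3·(-1000) = 2997000; 2997000 < -1000 — FAILS
x = 1000: LHS = 3·1000² + 3·1000 = 3003000; 3003000 < 1000 — FAILS
Hence LHS − RHS is never negative, i.e. LHS ≥ RHS throughout, so the claimed relation (<) fails for every integer in [-1000, 1000].

No integer in the range satisfies it.

Answer: Never true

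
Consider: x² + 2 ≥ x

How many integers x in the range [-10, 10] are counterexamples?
Over all integers in [-10, 10], LHS − RHS is smallest at x = 0, where it equals 2:
x = 0: LHS = 0² + 2 = 2; 2 ≥ 0 — holds
At the ends of the range:
x = -10: LHS = (-10)² + 2 = 102; 102 ≥ -10 — holds
x = 10: LHS = 10² + 2 = 102; 102 ≥ 10 — holds
Hence LHS − RHS is never negative, i.e. LHS ≥ RHS throughout, so the relation holds for every integer in [-10, 10].

No counterexample appears in that range.

Answer: 0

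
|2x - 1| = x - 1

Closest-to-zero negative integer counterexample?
Testing negative integers from -1 downward:
x = -1: LHS = |2·(-1) - 1| = |-3| = 3, RHS = (-1) - 1 = -2; 3 = -2 — FAILS  ← closest negative counterexample to 0

Answer: x = -1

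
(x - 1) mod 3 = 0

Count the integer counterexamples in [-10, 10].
Counterexamples in [-10, 10]: {-10, -9, -7, -6, -4, -3, -1, 0, 2, 3, 5, 6, 8, 9}.

Counting them gives 14 values.

Answer: 14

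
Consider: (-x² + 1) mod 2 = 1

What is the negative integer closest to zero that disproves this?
Testing negative integers from -1 downward:
x = -1: LHS = (-(-1)² + 1) mod 2 = 0 mod 2 = 0; 0 = 1 — FAILS  ← closest negative counterexample to 0

Answer: x = -1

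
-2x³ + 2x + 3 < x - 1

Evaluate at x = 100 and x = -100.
x = 100: LHS = -2·100³ + 2·100 + 3 = -1999797, RHS = 100 - 1 = 99; -1999797 < 99 — holds
x = -100: LHS = -2·(-100)³ + 2·(-100) + 3 = 1999803, RHS = (-100) - 1 = -101; 1999803 < -101 — FAILS

Answer: Partially: holds for x = 100, fails for x = -100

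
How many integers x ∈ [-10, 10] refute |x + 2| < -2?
Counterexamples in [-10, 10]: {-10, -9, -8, -7, -6, -5, -4, -3, -2, -1, 0, 1, 2, 3, 4, 5, 6, 7, 8, 9, 10}.

Counting them gives 21 values.

Answer: 21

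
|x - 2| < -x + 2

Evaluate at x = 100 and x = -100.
x = 100: LHS = |100 - 2| = |98| = 98, RHS = -100 + 2 = -98; 98 < -98 — FAILS
x = -100: LHS = |(-100) - 2| = |-102| = 102, RHS = -(-100) + 2 = 102; 102 < 102 — FAILS

Answer: No, fails for both x = 100 and x = -100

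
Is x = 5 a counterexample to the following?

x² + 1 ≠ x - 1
Substitute x = 5 into the relation:
x = 5: LHS = 5² + 1 = 26, RHS = 5 - 1 = 4; 26 ≠ 4 — holds

The relation holds at x = 5, so it is not a counterexample.

Answer: No, x = 5 is not a counterexample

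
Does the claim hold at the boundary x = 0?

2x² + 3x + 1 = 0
x = 0: LHS = 2·0² + 3·0 + 1 = 1; 1 = 0 — FAILS

The relation fails at x = 0, so x = 0 is a counterexample.

Answer: No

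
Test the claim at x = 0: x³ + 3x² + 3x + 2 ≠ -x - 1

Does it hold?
x = 0: LHS = 0³ + 3·0² + 3·0 + 2 = 2, RHS = -0 - 1 = -1; 2 ≠ -1 — holds

The relation is satisfied at x = 0.

Answer: Yes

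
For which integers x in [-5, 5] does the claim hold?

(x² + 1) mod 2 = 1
Holds for: {-4, -2, 0, 2, 4}
Fails for: {-5, -3, -1, 1, 3, 5}

Answer: {-4, -2, 0, 2, 4}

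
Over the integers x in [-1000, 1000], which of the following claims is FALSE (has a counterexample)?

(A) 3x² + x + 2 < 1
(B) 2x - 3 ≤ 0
(A) x = 0: LHS = 3·0² + 0 + 2 = 2; 2 < 1 — FAILS
(B) x = 2: LHS = 2·2 - 3 = 1; 1 ≤ 0 — FAILS

Answer: Both A and B are false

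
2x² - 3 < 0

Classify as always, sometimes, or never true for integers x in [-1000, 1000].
Holds at x = 0: LHS = 2·0² - 3 = -3; -3 < 0 — holds
Fails at x = 2: LHS = 2·2² - 3 = 5; 5 < 0 — FAILS
It is satisfied by some integers in the range but not all.

Answer: Sometimes true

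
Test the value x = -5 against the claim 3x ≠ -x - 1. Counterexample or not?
Substitute x = -5 into the relation:
x = -5: LHS = 3·(-5) = -15, RHS = -(-5) - 1 = 4; -15 ≠ 4 — holds

The relation holds at x = -5, so it is not a counterexample.

Answer: No, x = -5 is not a counterexample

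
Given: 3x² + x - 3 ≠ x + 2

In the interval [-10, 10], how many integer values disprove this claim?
Track d = LHS − RHS over the integers in [-10, 10]. Equality would need d = 0, but d changes sign only between consecutive integers, jumping over 0:
x = -2: LHS = 3·(-2)² + (-2) - 3 = 7, RHS = (-2) + 2 = 0; 7 ≠ 0 — holds  (d = 7)
x = -1: LHS = 3·(-1)² + (-1) - 3 = -1, RHS = (-1) + 2 = 1; -1 ≠ 1 — holds  (d = -2)
x = 1: LHS = 3·1² + 1 - 3 = 1, RHS = 1 + 2 = 3; 1 ≠ 3 — holds  (d = -2)
x = 2: LHS = 3·2² + 2 - 3 = 11, RHS = 2 + 2 = 4; 11 ≠ 4 — holds  (d = 7)
Away from these crossings d keeps a constant sign, and checking every integer in [-10, 10] confirms d ≠ 0 throughout. Hence the two sides are never equal, so the relation holds for every integer in [-10, 10].

No counterexample appears in that range.

Answer: 0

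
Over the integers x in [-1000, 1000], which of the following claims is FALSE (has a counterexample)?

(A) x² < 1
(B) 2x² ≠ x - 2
(A) x = 1: LHS = 1² = 1; 1 < 1 — FAILS

(B) Over all integers in [-1000, 1000], LHS − RHS is always positive; it is smallest at x = 0, where it equals 2:
x = 0: LHS = 2·0² = 0, RHS = 0 - 2 = -2; 0 ≠ -2 — holds
At the ends of the range:
x = -1000: LHS = 2·(-1000)² = 2000000, RHS = (-1000) - 2 = -1002; 2000000 ≠ -1002 — holds
x = 1000: LHS = 2·1000² = 2000000, RHS = 1000 - 2 = 998; 2000000 ≠ 998 — holds
Hence LHS − RHS is never 0, i.e. the two sides are never equal, so the relation holds for every integer in [-1000, 1000].

Only (A) has a counterexample.

Answer: A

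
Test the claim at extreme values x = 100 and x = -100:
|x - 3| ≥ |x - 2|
x = 100: LHS = |100 - 3| = |97| = 97, RHS = |100 - 2| = |98| = 98; 97 ≥ 98 — FAILS
x = -100: LHS = |(-100) - 3| = |-103| = 103, RHS = |(-100) - 2| = |-102| = 102; 103 ≥ 102 — holds

Answer: Partially: fails for x = 100, holds for x = -100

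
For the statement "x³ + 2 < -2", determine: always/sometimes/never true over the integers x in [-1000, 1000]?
Holds at x = -2: LHS = (-2)³ + 2 = -6; -6 < -2 — holds
Fails at x = 0: LHS = 0³ + 2 = 2; 2 < -2 — FAILS
It is satisfied by some integers in the range but not all.

Answer: Sometimes true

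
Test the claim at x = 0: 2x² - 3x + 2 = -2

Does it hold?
x = 0: LHS = 2·0² - 3·0 + 2 = 2; 2 = -2 — FAILS

The relation fails at x = 0, so x = 0 is a counterexample.

Answer: No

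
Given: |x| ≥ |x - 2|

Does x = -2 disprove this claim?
Substitute x = -2 into the relation:
x = -2: LHS = |-2| = 2, RHS = |(-2) - 2| = |-4| = 4; 2 ≥ 4 — FAILS

Since the claim fails at x = -2, this value is a counterexample.

Answer: Yes, x = -2 is a counterexample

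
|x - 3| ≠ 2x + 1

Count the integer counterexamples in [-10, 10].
Track d = LHS − RHS over the integers in [-10, 10]. Equality would need d = 0, but d changes sign only between consecutive integers, jumping over 0:
x = 0: LHS = |0 - 3| = |-3| = 3, RHS = 2·0 + 1 = 1; 3 ≠ 1 — holds  (d = 2)
x = 1: LHS = |1 - 3| = |-2| = 2, RHS = 2·1 + 1 = 3; 2 ≠ 3 — holds  (d = -1)
Away from these crossings d keeps a constant sign, and checking every integer in [-10, 10] confirms d ≠ 0 throughout. Hence the two sides are never equal, so the relation holds for every integer in [-10, 10].

No counterexample appears in that range.

Answer: 0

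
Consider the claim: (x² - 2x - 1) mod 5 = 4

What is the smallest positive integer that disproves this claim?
Testing positive integers:
x = 1: LHS = (1² - 2·1 - 1) mod 5 = (-2) mod 5 = 3; 3 = 4 — FAILS  ← smallest positive counterexample

Answer: x = 1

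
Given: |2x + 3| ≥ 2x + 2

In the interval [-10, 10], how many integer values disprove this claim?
Over all integers in [-10, 10], LHS − RHS is smallest at x = 0, where it equals 1:
x = 0: LHS = |2·0 + 3| = |3| = 3, RHS = 2·0 + 2 = 2; 3 ≥ 2 — holds
At the ends of the range:
x = -10: LHS = |2·(-10) + 3| = |-17| = 17, RHS = 2·(-10) + 2 = -18; 17 ≥ -18 — holds
x = 10: LHS = |2·10 + 3| = |23| = 23, RHS = 2·10 + 2 = 22; 23 ≥ 22 — holds
Hence LHS − RHS is never negative, i.e. LHS ≥ RHS throughout, so the relation holds for every integer in [-10, 10].

No counterexample appears in that range.

Answer: 0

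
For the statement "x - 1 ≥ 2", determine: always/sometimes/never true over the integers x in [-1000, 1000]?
Holds at x = 3: LHS = 3 - 1 = 2; 2 ≥ 2 — holds
Fails at x = 0: LHS = 0 - 1 = -1; -1 ≥ 2 — FAILS
It is satisfied by some integers in the range but not all.

Answer: Sometimes true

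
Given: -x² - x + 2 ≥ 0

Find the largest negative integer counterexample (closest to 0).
Testing negative integers from -1 downward:
x = -1: LHS = -(-1)² - (-1) + 2 = 2; 2 ≥ 0 — holds
x = -2: LHS = -(-2)² - (-2) + 2 = 0; 0 ≥ 0 — holds
x = -3: LHS = -(-3)² - (-3) + 2 = -4; -4 ≥ 0 — FAILS  ← closest negative counterexample to 0

Answer: x = -3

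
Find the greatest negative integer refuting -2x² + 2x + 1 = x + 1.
Testing negative integers from -1 downward:
x = -1: LHS = -2·(-1)² + 2·(-1) + 1 = -3, RHS = (-1) + 1 = 0; -3 = 0 — FAILS  ← closest negative counterexample to 0

Answer: x = -1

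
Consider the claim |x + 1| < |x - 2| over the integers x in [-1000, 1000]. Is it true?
The claim fails at x = 1:
x = 1: LHS = |1 + 1| = |2| = 2, RHS = |1 - 2| = |-1| = 1; 2 < 1 — FAILS

Because a single integer refutes it, the statement is false.

Answer: False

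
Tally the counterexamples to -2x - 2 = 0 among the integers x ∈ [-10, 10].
Counterexamples in [-10, 10]: {-10, -9, -8, -7, -6, -5, -4, -3, -2, 0, 1, 2, 3, 4, 5, 6, 7, 8, 9, 10}.

Counting them gives 20 values.

Answer: 20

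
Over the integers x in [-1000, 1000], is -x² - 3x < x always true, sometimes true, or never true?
Holds at x = 1: LHS = -1² - 3·1 = -4; -4 < 1 — holds
Fails at x = 0: LHS = -0² - 3·0 = 0; 0 < 0 — FAILS
It is satisfied by some integers in the range but not all.

Answer: Sometimes true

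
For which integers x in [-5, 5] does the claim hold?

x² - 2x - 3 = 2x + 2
Holds for: {-1, 5}
Fails for: {-5, -4, -3, -2, 0, 1, 2, 3, 4}

Answer: {-1, 5}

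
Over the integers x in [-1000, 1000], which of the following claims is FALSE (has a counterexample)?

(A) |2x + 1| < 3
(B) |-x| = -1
(A) x = 1: LHS = |2·1 + 1| = |3| = 3; 3 < 3 — FAILS
(B) x = 0: LHS = |-0| = |0| = 0; 0 = -1 — FAILS

Answer: Both A and B are false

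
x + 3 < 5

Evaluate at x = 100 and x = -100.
x = 100: LHS = 100 + 3 = 103; 103 < 5 — FAILS
x = -100: LHS = (-100) + 3 = -97; -97 < 5 — holds

Answer: Partially: fails for x = 100, holds for x = -100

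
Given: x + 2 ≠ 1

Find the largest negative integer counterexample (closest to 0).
Testing negative integers from -1 downward:
x = -1: LHS = (-1) + 2 = 1; 1 ≠ 1 — FAILS  ← closest negative counterexample to 0

Answer: x = -1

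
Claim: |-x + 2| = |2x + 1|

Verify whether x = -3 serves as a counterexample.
Substitute x = -3 into the relation:
x = -3: LHS = |-(-3) + 2| = |5| = 5, RHS = |2·(-3) + 1| = |-5| = 5; 5 = 5 — holds

The claim holds here, so x = -3 is not a counterexample. (A counterexample exists elsewhere, e.g. x = 0.)

Answer: No, x = -3 is not a counterexample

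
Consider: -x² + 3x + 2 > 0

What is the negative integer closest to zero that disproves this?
Testing negative integers from -1 downward:
x = -1: LHS = -(-1)² + 3·(-1) + 2 = -2; -2 > 0 — FAILS  ← closest negative counterexample to 0

Answer: x = -1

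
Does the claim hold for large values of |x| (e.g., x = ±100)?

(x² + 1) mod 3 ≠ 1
x = 100: LHS = (100² + 1) mod 3 = 10001 mod 3 = 2; 2 ≠ 1 — holds
x = -100: LHS = ((-100)² + 1) mod 3 = 10001 mod 3 = 2; 2 ≠ 1 — holds

Answer: Yes, holds for both x = 100 and x = -100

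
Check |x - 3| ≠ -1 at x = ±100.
x = 100: LHS = |100 - 3| = |97| = 97; 97 ≠ -1 — holds
x = -100: LHS = |(-100) - 3| = |-103| = 103; 103 ≠ -1 — holds

Answer: Yes, holds for both x = 100 and x = -100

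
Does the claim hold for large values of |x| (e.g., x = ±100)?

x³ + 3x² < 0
x = 100: LHS = 100³ + 3·100² = 1030000; 1030000 < 0 — FAILS
x = -100: LHS = (-100)³ + 3·(-100)² = -970000; -970000 < 0 — holds

Answer: Partially: fails for x = 100, holds for x = -100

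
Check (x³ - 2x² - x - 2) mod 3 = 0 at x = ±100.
x = 100: LHS = (100³ - 2·100² - 100 - 2) mod 3 = 979898 mod 3 = 2; 2 = 0 — FAILS
x = -100: LHS = ((-100)³ - 2·(-100)² - (-100) - 2) mod 3 = (-1019902) mod 3 = 2; 2 = 0 — FAILS

Answer: No, fails for both x = 100 and x = -100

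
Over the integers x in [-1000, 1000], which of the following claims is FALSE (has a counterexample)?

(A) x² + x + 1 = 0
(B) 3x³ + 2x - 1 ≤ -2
(A) x = 0: LHS = 0² + 0 + 1 = 1; 1 = 0 — FAILS
(B) x = 0: LHS = 3·0³ + 2·0 - 1 = -1; -1 ≤ -2 — FAILS

Answer: Both A and B are false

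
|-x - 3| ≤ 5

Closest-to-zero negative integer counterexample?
Testing negative integers from -1 downward:
(x = -1 through x = -3 all satisfy the relation; showing from x = -4.)
x = -4: LHS = |-(-4) - 3| = |1| = 1; 1 ≤ 5 — holds
x = -5: LHS = |-(-5) - 3| = |2| = 2; 2 ≤ 5 — holds
x = -6: LHS = |-(-6) - 3| = |3| = 3; 3 ≤ 5 — holds
x = -7: LHS = |-(-7) - 3| = |4| = 4; 4 ≤ 5 — holds
x = -8: LHS = |-(-8) - 3| = |5| = 5; 5 ≤ 5 — holds
x = -9: LHS = |-(-9) - 3| = |6| = 6; 6 ≤ 5 — FAILS  ← closest negative counterexample to 0

Answer: x = -9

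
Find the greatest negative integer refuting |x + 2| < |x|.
Testing negative integers from -1 downward:
x = -1: LHS = |(-1) + 2| = |1| = 1, RHS = |-1| = 1; 1 < 1 — FAILS  ← closest negative counterexample to 0

Answer: x = -1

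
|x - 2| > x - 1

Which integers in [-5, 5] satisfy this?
Holds for: {-5, -4, -3, -2, -1, 0, 1}
Fails for: {2, 3, 4, 5}

Answer: {-5, -4, -3, -2, -1, 0, 1}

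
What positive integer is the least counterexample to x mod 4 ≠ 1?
Testing positive integers:
x = 1: LHS = 1 mod 4 = 1; 1 ≠ 1 — FAILS  ← smallest positive counterexample

Answer: x = 1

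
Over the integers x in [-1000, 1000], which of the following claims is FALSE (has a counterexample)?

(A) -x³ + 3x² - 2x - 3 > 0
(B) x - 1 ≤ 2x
(A) x = 0: LHS = -0³ + 3·0² - 2·0 - 3 = -3; -3 > 0 — FAILS
(B) x = -2: LHS = (-2) - 1 = -3, RHS = 2·(-2) = -4; -3 ≤ -4 — FAILS

Answer: Both A and B are false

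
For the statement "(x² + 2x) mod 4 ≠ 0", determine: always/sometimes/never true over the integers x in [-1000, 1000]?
Holds at x = 1: LHS = (1² + 2·1) mod 4 = 3 mod 4 = 3; 3 ≠ 0 — holds
Fails at x = 0: LHS = (0² + 2·0) mod 4 = 0 mod 4 = 0; 0 ≠ 0 — FAILS
It is satisfied by some integers in the range but not all.

Answer: Sometimes true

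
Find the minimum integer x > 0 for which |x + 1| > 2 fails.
Testing positive integers:
x = 1: LHS = |1 + 1| = |2| = 2; 2 > 2 — FAILS  ← smallest positive counterexample

Answer: x = 1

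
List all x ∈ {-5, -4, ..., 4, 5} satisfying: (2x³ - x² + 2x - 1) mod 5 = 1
For a polynomial with integer coefficients, its value mod 5 depends only on x mod 5, so it suffices to check one representative of each residue class, x = 0, 1, 2, 3, 4:
x = 0: LHS = (2·0³ - 0² + 2·0 - 1) mod 5 = (-1) mod 5 = 4; 4 = 1 — FAILS
x = 1: LHS = (2·1³ - 1² + 2·1 - 1) mod 5 = 2 mod 5 = 2; 2 = 1 — FAILS
x = 2: LHS = (2·2³ - 2² + 2·2 - 1) mod 5 = 15 mod 5 = 0; 0 = 1 — FAILS
x = 3: LHS = (2·3³ - 3² + 2·3 - 1) mod 5 = 50 mod 5 = 0; 0 = 1 — FAILS
x = 4: LHS = (2·4³ - 4² + 2·4 - 1) mod 5 = 119 mod 5 = 4; 4 = 1 — FAILS
The relation fails in every residue class, so the claimed relation (=) fails for every integer in [-5, 5].

Answer: None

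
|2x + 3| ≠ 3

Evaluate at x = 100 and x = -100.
x = 100: LHS = |2·100 + 3| = |203| = 203; 203 ≠ 3 — holds
x = -100: LHS = |2·(-100) + 3| = |-197| = 197; 197 ≠ 3 — holds

Answer: Yes, holds for both x = 100 and x = -100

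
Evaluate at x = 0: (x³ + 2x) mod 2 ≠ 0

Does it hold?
x = 0: LHS = (0³ + 2·0) mod 2 = 0 mod 2 = 0; 0 ≠ 0 — FAILS

The relation fails at x = 0, so x = 0 is a counterexample.

Answer: No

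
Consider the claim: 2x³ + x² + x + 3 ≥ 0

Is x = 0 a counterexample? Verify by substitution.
Substitute x = 0 into the relation:
x = 0: LHS = 2·0³ + 0² + 0 + 3 = 3; 3 ≥ 0 — holds

The claim holds here, so x = 0 is not a counterexample. (A counterexample exists elsewhere, e.g. x = -2.)

Answer: No, x = 0 is not a counterexample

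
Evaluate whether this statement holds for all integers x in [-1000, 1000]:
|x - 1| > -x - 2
Over all integers in [-1000, 1000], LHS − RHS is smallest at x = 0, where it equals 3:
x = 0: LHS = |0 - 1| = |-1| = 1, RHS = -0 - 2 = -2; 1 > -2 — holds
At the ends of the range:
x = -1000: LHS = |(-1000) - 1| = |-1001| = 1001, RHS = -(-1000) - 2 = 998; 1001 > 998 — holds
x = 1000: LHS = |1000 - 1| = |999| = 999, RHS = -1000 - 2 = -1002; 999 > -1002 — holds
Hence LHS − RHS is never zero or negative, i.e. LHS > RHS throughout, so the relation holds for every integer in [-1000, 1000].

No counterexample exists.

Answer: True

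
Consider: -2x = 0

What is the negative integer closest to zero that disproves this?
Testing negative integers from -1 downward:
x = -1: LHS = -2·(-1) = 2; 2 = 0 — FAILS  ← closest negative counterexample to 0

Answer: x = -1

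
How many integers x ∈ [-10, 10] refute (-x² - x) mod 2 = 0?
For a polynomial with integer coefficients, its value mod 2 depends only on x mod 2, so it suffices to check one representative of each residue class, x = 0, 1:
x = 0: LHS = (-0² - 0) mod 2 = 0 mod 2 = 0; 0 = 0 — holds
x = 1: LHS = (-1² - 1) mod 2 = (-2) mod 2 = 0; 0 = 0 — holds
The relation holds in every residue class, so the relation holds for every integer in [-10, 10].

No counterexample appears in that range.

Answer: 0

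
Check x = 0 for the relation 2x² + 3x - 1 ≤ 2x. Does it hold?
x = 0: LHS = 2·0² + 3·0 - 1 = -1, RHS = 2·0 = 0; -1 ≤ 0 — holds

The relation is satisfied at x = 0.

Answer: Yes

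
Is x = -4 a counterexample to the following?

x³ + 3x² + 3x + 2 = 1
Substitute x = -4 into the relation:
x = -4: LHS = (-4)³ + 3·(-4)² + 3·(-4) + 2 = -26; -26 = 1 — FAILS

Since the claim fails at x = -4, this value is a counterexample.

Answer: Yes, x = -4 is a counterexample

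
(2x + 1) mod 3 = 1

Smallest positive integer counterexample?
Testing positive integers:
x = 1: LHS = (2·1 + 1) mod 3 = 3 mod 3 = 0; 0 = 1 — FAILS  ← smallest positive counterexample

Answer: x = 1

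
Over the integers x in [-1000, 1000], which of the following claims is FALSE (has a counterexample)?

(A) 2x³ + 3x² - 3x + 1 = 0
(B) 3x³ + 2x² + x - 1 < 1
(A) x = 0: LHS = 2·0³ + 3·0² - 3·0 + 1 = 1; 1 = 0 — FAILS
(B) x = 1: LHS = 3·1³ + 2·1² + 1 - 1 = 5; 5 < 1 — FAILS

Answer: Both A and B are false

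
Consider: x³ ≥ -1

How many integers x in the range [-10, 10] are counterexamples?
Counterexamples in [-10, 10]: {-10, -9, -8, -7, -6, -5, -4, -3, -2}.

Counting them gives 9 values.

Answer: 9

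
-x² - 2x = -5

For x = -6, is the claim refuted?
Substitute x = -6 into the relation:
x = -6: LHS = -(-6)² - 2·(-6) = -24; -24 = -5 — FAILS

Since the claim fails at x = -6, this value is a counterexample.

Answer: Yes, x = -6 is a counterexample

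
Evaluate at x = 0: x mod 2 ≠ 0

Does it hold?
x = 0: LHS = 0 mod 2 = 0; 0 ≠ 0 — FAILS

The relation fails at x = 0, so x = 0 is a counterexample.

Answer: No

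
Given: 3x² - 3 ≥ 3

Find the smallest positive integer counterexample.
Testing positive integers:
x = 1: LHS = 3·1² - 3 = 0; 0 ≥ 3 — FAILS  ← smallest positive counterexample

Answer: x = 1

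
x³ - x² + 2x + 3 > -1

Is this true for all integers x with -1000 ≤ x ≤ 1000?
The claim fails at x = -1:
x = -1: LHS = (-1)³ - (-1)² + 2·(-1) + 3 = -1; -1 > -1 — FAILS

Because a single integer refutes it, the statement is false.

Answer: False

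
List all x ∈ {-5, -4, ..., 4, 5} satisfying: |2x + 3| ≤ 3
Holds for: {-3, -2, -1, 0}
Fails for: {-5, -4, 1, 2, 3, 4, 5}

Answer: {-3, -2, -1, 0}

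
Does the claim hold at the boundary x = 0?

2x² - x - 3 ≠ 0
x = 0: LHS = 2·0² - 0 - 3 = -3; -3 ≠ 0 — holds

The relation is satisfied at x = 0.

Answer: Yes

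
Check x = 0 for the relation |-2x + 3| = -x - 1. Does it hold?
x = 0: LHS = |-2·0 + 3| = |3| = 3, RHS = -0 - 1 = -1; 3 = -1 — FAILS

The relation fails at x = 0, so x = 0 is a counterexample.

Answer: No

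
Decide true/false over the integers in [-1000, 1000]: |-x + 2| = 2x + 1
The claim fails at x = 0:
x = 0: LHS = |-0 + 2| = |2| = 2, RHS = 2·0 + 1 = 1; 2 = 1 — FAILS

Because a single integer refutes it, the statement is false.

Answer: False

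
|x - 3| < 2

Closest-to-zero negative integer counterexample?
Testing negative integers from -1 downward:
x = -1: LHS = |(-1) - 3| = |-4| = 4; 4 < 2 — FAILS  ← closest negative counterexample to 0

Answer: x = -1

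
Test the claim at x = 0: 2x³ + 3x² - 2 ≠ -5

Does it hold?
x = 0: LHS = 2·0³ + 3·0² - 2 = -2; -2 ≠ -5 — holds

The relation is satisfied at x = 0.

Answer: Yes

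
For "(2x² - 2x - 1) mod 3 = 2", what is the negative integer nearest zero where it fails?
Testing negative integers from -1 downward:
x = -1: LHS = (2·(-1)² - 2·(-1) - 1) mod 3 = 3 mod 3 = 0; 0 = 2 — FAILS  ← closest negative counterexample to 0

Answer: x = -1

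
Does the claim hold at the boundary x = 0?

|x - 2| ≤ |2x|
x = 0: LHS = |0 - 2| = |-2| = 2, RHS = |2·0| = |0| = 0; 2 ≤ 0 — FAILS

The relation fails at x = 0, so x = 0 is a counterexample.

Answer: No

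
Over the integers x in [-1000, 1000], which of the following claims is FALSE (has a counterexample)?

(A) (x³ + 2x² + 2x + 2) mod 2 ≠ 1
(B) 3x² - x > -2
(A) x = 1: LHS = (1³ + 2·1² + 2·1 + 2) mod 2 = 7 mod 2 = 1; 1 ≠ 1 — FAILS

(B) Over all integers in [-1000, 1000], LHS − RHS is smallest at x = 0, where it equals 2:
x = 0: LHS = 3·0² - 0 = 0; 0 > -2 — holds
At the ends of the range:
x = -1000: LHS = 3·(-1000)² - (-1000) = 3001000; 3001000 > -2 — holds
x = 1000: LHS = 3·1000² - 1000 = 2999000; 2999000 > -2 — holds
Hence LHS − RHS is never zero or negative, i.e. LHS > RHS throughout, so the relation holds for every integer in [-1000, 1000].

Only (A) has a counterexample.

Answer: A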